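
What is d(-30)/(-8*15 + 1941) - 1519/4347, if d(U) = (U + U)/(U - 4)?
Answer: -2233013/6408099 ≈ -0.34847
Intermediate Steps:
d(U) = 2*U/(-4 + U) (d(U) = (2*U)/(-4 + U) = 2*U/(-4 + U))
d(-30)/(-8*15 + 1941) - 1519/4347 = (2*(-30)/(-4 - 30))/(-8*15 + 1941) - 1519/4347 = (2*(-30)/(-34))/(-120 + 1941) - 1519*1/4347 = (2*(-30)*(-1/34))/1821 - 217/621 = (30/17)*(1/1821) - 217/621 = 10/10319 - 217/621 = -2233013/6408099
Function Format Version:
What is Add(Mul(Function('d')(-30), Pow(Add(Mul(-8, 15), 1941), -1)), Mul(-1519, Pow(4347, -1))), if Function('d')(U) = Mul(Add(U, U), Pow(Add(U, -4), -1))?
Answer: Rational(-2233013, 6408099) ≈ -0.34847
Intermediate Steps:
Function('d')(U) = Mul(2, U, Pow(Add(-4, U), -1)) (Function('d')(U) = Mul(Mul(2, U), Pow(Add(-4, U), -1)) = Mul(2, U, Pow(Add(-4, U), -1)))
Add(Mul(Function('d')(-30), Pow(Add(Mul(-8, 15), 1941), -1)), Mul(-1519, Pow(4347, -1))) = Add(Mul(Mul(2, -30, Pow(Add(-4, -30), -1)), Pow(Add(Mul(-8, 15), 1941), -1)), Mul(-1519, Pow(4347, -1))) = Add(Mul(Mul(2, -30, Pow(-34, -1)), Pow(Add(-120, 1941), -1)), Mul(-1519, Rational(1, 4347))) = Add(Mul(Mul(2, -30, Rational(-1, 34)), Pow(1821, -1)), Rational(-217, 621)) = Add(Mul(Rational(30, 17), Rational(1, 1821)), Rational(-217, 621)) = Add(Rational(10, 10319), Rational(-217, 621)) = Rational(-2233013, 6408099)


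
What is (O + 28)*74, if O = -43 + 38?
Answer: 1702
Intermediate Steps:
O = -5
(O + 28)*74 = (-5 + 28)*74 = 23*74 = 1702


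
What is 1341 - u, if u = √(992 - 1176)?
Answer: 1341 - 2*I*√46 ≈ 1341.0 - 13.565*I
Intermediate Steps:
u = 2*I*√46 (u = √(-184) = 2*I*√46 ≈ 13.565*I)
1341 - u = 1341 - 2*I*√46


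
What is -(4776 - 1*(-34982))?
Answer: -39758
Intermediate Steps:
-(4776 - 1*(-34982)) = -(4776 + 34982) = -1*39758 = -39758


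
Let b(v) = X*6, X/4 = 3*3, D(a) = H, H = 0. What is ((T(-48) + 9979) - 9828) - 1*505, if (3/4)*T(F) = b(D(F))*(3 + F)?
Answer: -13314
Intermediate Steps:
D(a) = 0
X = 36 (X = 4*(3*3) = 4*9 = 36)
b(v) = 216 (b(v) = 36*6 = 216)
T(F) = 864 + 288*F (T(F) = 4*(216*(3 + F))/3 = 4*(648 + 216*F)/3 = 864 + 288*F)
((T(-48) + 9979) - 9828) - 1*505 = (((864 + 288*(-48)) + 9979) - 9828) - 1*505 = (((864 - 13824) + 9979) - 9828) - 505 = ((-12960 + 9979) - 9828) - 505 = (-2981 - 9828) - 505 = -12809 - 505 = -13314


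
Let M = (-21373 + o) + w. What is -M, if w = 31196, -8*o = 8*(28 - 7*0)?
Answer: -9795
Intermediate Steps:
o = -28 (o = -(28 - 7*0) = -(28 + 0) = -28 ≈ -28.000)
M = 9795 (M = (-21373 - 28) + 31196 = -21401 + 31196 = 9795)
-M = -1*9795 = -9795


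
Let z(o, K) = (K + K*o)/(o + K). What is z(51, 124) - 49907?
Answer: -8727277/175 ≈ -49870.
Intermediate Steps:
z(o, K) = (K + K*o)/(K + o)
z(51, 124) - 49907 = 124*(1 + 51)/(124 + 51) - 49907 = 124*52/175 - 49907 = 124*(1/175)*52 - 49907 = 6448/175 - 49907 = -8727277/175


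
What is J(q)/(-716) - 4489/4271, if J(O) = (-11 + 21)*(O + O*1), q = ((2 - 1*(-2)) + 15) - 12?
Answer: -953016/764509 ≈ -1.2466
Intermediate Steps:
q = 7 (q = ((2 + 2) + 15) - 12 = (4 + 15) - 12 = 19 - 12 = 7)
J(O) = 20*O (J(O) = 10*(O + O) = 10*(2*O) = 20*O)
J(q)/(-716) - 4489/4271 = (20*7)/(-716) - 4489/4271 = 140*(-1/716) - 4489*1/4271 = -35/179 - 4489/4271 = -953016/764509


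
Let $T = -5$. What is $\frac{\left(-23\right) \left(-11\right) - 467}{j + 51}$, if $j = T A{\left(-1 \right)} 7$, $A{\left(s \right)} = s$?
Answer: $- \frac{107}{43} \approx -2.4884$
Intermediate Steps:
$j = 35$ ($j = \left(-5\right) \left(-1\right) 7 = 5 \cdot 7 = 35$)
$\frac{\left(-23\right) \left(-11\right) - 467}{j + 51} = \frac{\left(-23\right) \left(-11\right) - 467}{35 + 51} = \frac{253 - 467}{86} = \left(-214\right) \frac{1}{86} = - \frac{107}{43}$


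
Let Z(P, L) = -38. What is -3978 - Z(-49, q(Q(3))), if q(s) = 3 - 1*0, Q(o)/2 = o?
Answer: -3940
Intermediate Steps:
Q(o) = 2*o
q(s) = 3 (q(s) = 3 + 0 = 3)
-3978 - Z(-49, q(Q(3))) = -3978 - 1*(-38) = -3978 + 38 = -3940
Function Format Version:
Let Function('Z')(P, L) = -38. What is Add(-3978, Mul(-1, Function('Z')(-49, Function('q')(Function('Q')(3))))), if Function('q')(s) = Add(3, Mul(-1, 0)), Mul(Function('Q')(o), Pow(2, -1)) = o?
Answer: -3940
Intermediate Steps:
Function('Q')(o) = Mul(2, o)
Function('q')(s) = 3 (Function('q')(s) = Add(3, 0) = 3)
Add(-3978, Mul(-1, Function('Z')(-49, Function('q')(Function('Q')(3))))) = Add(-3978, Mul(-1, -38)) = Add(-3978, 38) = -3940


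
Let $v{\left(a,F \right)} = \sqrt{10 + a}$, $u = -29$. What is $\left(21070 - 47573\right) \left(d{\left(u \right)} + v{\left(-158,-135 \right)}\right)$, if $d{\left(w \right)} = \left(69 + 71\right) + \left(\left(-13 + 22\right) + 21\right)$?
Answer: $-4505510 - 53006 i \sqrt{37} \approx -4.5055 \cdot 10^{6} - 3.2242 \cdot 10^{5} i$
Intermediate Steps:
$d{\left(w \right)} = 170$ ($d{\left(w \right)} = 140 + \left(9 + 21\right) = 140 + 30 = 170$)
$\left(21070 - 47573\right) \left(d{\left(u \right)} + v{\left(-158,-135 \right)}\right) = \left(21070 - 47573\right) \left(170 + \sqrt{10 - 158}\right) = - 26503 \left(170 + \sqrt{-148}\right) = - 26503 \left(170 + 2 i \sqrt{37}\right) = -4505510 - 53006 i \sqrt{37}$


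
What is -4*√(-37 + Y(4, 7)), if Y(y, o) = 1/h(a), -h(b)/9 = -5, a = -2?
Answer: -32*I*√130/15 ≈ -24.324*I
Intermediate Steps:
h(b) = 45 (h(b) = -9*(-5) = 45)
Y(y, o) = 1/45
-4*√(-37 + Y(4, 7)) = -4*√(-37 + 1/45) = -32*I*√130/15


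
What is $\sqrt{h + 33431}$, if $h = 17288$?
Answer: $\sqrt{50719} \approx 225.21$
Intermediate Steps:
$\sqrt{h + 33431} = \sqrt{17288 + 33431} = \sqrt{50719}$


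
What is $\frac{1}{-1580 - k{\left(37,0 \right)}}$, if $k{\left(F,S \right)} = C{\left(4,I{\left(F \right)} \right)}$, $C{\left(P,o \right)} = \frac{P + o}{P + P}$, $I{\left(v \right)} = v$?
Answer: $- \frac{8}{12681} \approx -0.00063086$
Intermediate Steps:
$C{\left(P,o \right)} = \frac{P + o}{2 P}$
$k{\left(F,S \right)} = \frac{1}{2} + \frac{F}{8}$ ($k{\left(F,S \right)} = \frac{4 + F}{2 \cdot 4} = \frac{1}{2} \cdot \frac{1}{4} \left(4 + F\right) = \frac{1}{2} + \frac{F}{8}$)
$\frac{1}{-1580 - k{\left(37,0 \right)}} = \frac{1}{-1580 - \left(\frac{1}{2} + \frac{1}{8} \cdot 37\right)} = \frac{1}{-1580 - \left(\frac{1}{2} + \frac{37}{8}\right)} = \frac{1}{-1580 - \frac{41}{8}} = \frac{1}{- \frac{12681}{8}} = - \frac{8}{12681}$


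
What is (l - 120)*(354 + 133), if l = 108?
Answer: -5844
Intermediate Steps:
(l - 120)*(354 + 133) = (108 - 120)*(354 + 133) = -12*487 = -5844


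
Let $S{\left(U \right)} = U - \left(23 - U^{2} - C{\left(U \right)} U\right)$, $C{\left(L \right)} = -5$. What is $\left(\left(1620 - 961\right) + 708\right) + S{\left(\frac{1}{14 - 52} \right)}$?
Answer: $\frac{1940889}{1444} \approx 1344.1$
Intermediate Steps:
$S{\left(U \right)} = -23 + U^{2} - 4 U$ ($S{\left(U \right)} = U - \left(23 - U^{2} + 5 U\right) = -23 + U^{2} - 4 U$)
$\left(\left(1620 - 961\right) + 708\right) + S{\left(\frac{1}{14 - 52} \right)} = \left(\left(1620 - 961\right) + 708\right) - \left(23 - \frac{1}{\left(14 - 52\right)^{2}} + \frac{4}{14 - 52}\right) = \left(\left(1620 - 961\right) + 708\right) - \left(23 - \frac{2}{19} - \frac{1}{1444}\right) = \left(659 + 708\right) - \left(\frac{435}{19} - \frac{1}{1444}\right) = 1367 + \left(-23 + \frac{1}{1444} + \frac{2}{19}\right) = 1367 - \frac{33059}{1444} = \frac{1940889}{1444}$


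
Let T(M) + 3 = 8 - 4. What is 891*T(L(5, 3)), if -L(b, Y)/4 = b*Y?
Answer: 891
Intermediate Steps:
L(b, Y) = -4*Y*b (L(b, Y) = -4*b*Y = -4*Y*b)
T(M) = 1 (T(M) = -3 + (8 - 4) = -3 + 4 = 1)
891*T(L(5, 3)) = 891*1 = 891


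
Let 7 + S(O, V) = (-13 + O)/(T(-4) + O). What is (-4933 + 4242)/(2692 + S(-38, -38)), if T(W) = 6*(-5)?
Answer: -2764/10743 ≈ -0.25728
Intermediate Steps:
T(W) = -30
S(O, V) = -7 + (-13 + O)/(-30 + O)
(-4933 + 4242)/(2692 + S(-38, -38)) = (-4933 + 4242)/(2692 + (197 - 6*(-38))/(-30 - 38)) = -691/(2692 + (197 + 228)/(-68)) = -691/(2692 - 1/68*425) = -691/(2692 - 25/4) = -691/10743/4 = -691*4/10743 = -2764/10743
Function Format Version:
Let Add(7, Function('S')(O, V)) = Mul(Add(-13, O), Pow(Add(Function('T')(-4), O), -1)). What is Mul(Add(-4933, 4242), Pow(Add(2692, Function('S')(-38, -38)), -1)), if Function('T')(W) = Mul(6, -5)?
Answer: Rational(-2764, 10743) ≈ -0.25728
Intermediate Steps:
Function('T')(W) = -30
Function('S')(O, V) = Add(-7, Mul(Pow(Add(-30, O), -1), Add(-13, O))) (Function('S')(O, V) = Add(-7, Mul(Add(-13, O), Pow(Add(-30, O), -1))) = Add(-7, Mul(Pow(Add(-30, O), -1), Add(-13, O))))
Mul(Add(-4933, 4242), Pow(Add(2692, Function('S')(-38, -38)), -1)) = Mul(Add(-4933, 4242), Pow(Add(2692, Mul(Pow(Add(-30, -38), -1), Add(197, Mul(-6, -38)))), -1)) = Mul(-691, Pow(Add(2692, Mul(Pow(-68, -1), Add(197, 228))), -1)) = Mul(-691, Pow(Add(2692, Mul(Rational(-1, 68), 425)), -1)) = Mul(-691, Pow(Add(2692, Rational(-25, 4)), -1)) = Mul(-691, Pow(Rational(10743, 4), -1)) = Mul(-691, Rational(4, 10743)) = Rational(-2764, 10743)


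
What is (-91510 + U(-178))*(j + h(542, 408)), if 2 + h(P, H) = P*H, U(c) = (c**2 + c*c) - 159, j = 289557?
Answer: -14453065991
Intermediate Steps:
U(c) = -159 + 2*c**2 (U(c) = (c**2 + c**2) - 159 = 2*c**2 - 159 = -159 + 2*c**2)
h(P, H) = -2 + H*P (h(P, H) = -2 + P*H = -2 + H*P)
(-91510 + U(-178))*(j + h(542, 408)) = (-91510 + (-159 + 2*(-178)**2))*(289557 + (-2 + 408*542)) = (-91510 + (-159 + 2*31684))*(289557 + (-2 + 221136)) = (-91510 + (-159 + 63368))*(289557 + 221134) = (-91510 + 63209)*510691 = -28301*510691 = -14453065991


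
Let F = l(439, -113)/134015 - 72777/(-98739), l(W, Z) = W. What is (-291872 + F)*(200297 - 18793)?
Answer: -233667554521782971392/4410835695 ≈ -5.2976e+10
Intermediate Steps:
F = 3265518692/4410835695 (F = 439/134015 - 72777/(-98739) = 439*(1/134015) - 72777*(-1/98739) = 439/134015 + 24259/32913 = 3265518692/4410835695 ≈ 0.74034)
(-291872 + F)*(200297 - 18793) = (-291872 + 3265518692/4410835695)*(200297 - 18793) = -1287396170452348/4410835695*181504 = -233667554521782971392/4410835695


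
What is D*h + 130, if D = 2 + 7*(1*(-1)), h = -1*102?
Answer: 640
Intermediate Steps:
h = -102
D = -5 (D = 2 + 7*(-1) = 2 - 7 = -5)
D*h + 130 = -5*(-102) + 130 = 510 + 130 = 640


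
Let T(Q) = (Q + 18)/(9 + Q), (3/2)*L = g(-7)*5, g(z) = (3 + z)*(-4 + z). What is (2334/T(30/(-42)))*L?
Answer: 1804960/11 ≈ 1.6409e+5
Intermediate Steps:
g(z) = (-4 + z)*(3 + z)
L = 440/3 (L = 2*((-12 + (-7)² - 1*(-7))*5)/3 = 2*((-12 + 49 + 7)*5)/3 = 2*(44*5)/3 = (⅔)*220 = 440/3 ≈ 146.67)
T(Q) = (18 + Q)/(9 + Q)
(2334/T(30/(-42)))*L = (2334/(((18 + 30/(-42))/(9 + 30/(-42)))))*(440/3) = (2334/(((18 + 30*(-1/42))/(9 + 30*(-1/42)))))*(440/3) = (2334/(((18 - 5/7)/(9 - 5/7))))*(440/3) = (2334/(((121/7)/(58/7))))*(440/3) = (2334/(((7/58)*(121/7))))*(440/3) = (2334/(121/58))*(440/3) = (2334*(58/121))*(440/3) = (135372/121)*(440/3) = 1804960/11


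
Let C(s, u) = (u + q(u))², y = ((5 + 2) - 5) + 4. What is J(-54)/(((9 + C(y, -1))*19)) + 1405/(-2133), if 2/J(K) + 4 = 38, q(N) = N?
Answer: -5897462/8956467 ≈ -0.65846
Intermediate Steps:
J(K) = 1/17 (J(K) = 2/(-4 + 38) = 2/34 = 2*(1/34) = 1/17)
y = 6 (y = (7 - 5) + 4 = 2 + 4 = 6)
C(s, u) = 4*u² (C(s, u) = (u + u)² = (2*u)² = 4*u²)
J(-54)/(((9 + C(y, -1))*19)) + 1405/(-2133) = 1/(17*(((9 + 4*(-1)²)*19))) + 1405/(-2133) = 1/(17*(((9 + 4*1)*19))) + 1405*(-1/2133) = 1/(17*(((9 + 4)*19))) - 1405/2133 = 1/(17*((13*19))) - 1405/2133 = (1/17)/247 - 1405/2133 = (1/17)*(1/247) - 1405/2133 = 1/4199 - 1405/2133 = -5897462/8956467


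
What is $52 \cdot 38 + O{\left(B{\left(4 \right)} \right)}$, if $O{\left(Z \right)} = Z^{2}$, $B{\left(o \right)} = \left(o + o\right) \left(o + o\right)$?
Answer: $6072$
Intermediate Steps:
$B{\left(o \right)} = 4 o^{2}$ ($B{\left(o \right)} = 2 o 2 o = 4 o^{2}$)
$52 \cdot 38 + O{\left(B{\left(4 \right)} \right)} = 52 \cdot 38 + \left(4 \cdot 4^{2}\right)^{2} = 1976 + \left(4 \cdot 16\right)^{2} = 1976 + 64^{2} = 1976 + 4096 = 6072$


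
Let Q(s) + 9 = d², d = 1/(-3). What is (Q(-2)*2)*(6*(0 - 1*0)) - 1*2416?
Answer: -2416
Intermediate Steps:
d = -⅓ ≈ -0.33333
Q(s) = -80/9 (Q(s) = -9 + (-⅓)² = -9 + ⅑ = -80/9)
(Q(-2)*2)*(6*(0 - 1*0)) - 1*2416 = (-80/9*2)*(6*(0 - 1*0)) - 1*2416 = -320*(0 + 0)/3 - 2416 = -320*0/3 - 2416 = -160/9*0 - 2416 = 0 - 2416 = -2416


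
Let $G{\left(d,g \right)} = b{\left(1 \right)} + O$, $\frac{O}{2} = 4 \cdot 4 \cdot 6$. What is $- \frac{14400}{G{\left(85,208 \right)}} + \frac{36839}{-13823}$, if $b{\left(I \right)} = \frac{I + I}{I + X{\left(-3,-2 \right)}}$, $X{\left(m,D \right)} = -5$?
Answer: $- \frac{412211737}{5294209} \approx -77.861$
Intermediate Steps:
$O = 192$ ($O = 2 \cdot 4 \cdot 4 \cdot 6 = 2 \cdot 16 \cdot 6 = 2 \cdot 96 = 192$)
$b{\left(I \right)} = \frac{2 I}{-5 + I}$ ($b{\left(I \right)} = \frac{I + I}{I - 5} = \frac{2 I}{-5 + I}$)
$G{\left(d,g \right)} = \frac{383}{2}$ ($G{\left(d,g \right)} = 2 \cdot 1 \frac{1}{-5 + 1} + 192 = 2 \cdot 1 \frac{1}{-4} + 192 = 2 \cdot 1 \left(- \frac{1}{4}\right) + 192 = - \frac{1}{2} + 192 = \frac{383}{2}$)
$- \frac{14400}{G{\left(85,208 \right)}} + \frac{36839}{-13823} = - \frac{14400}{\frac{383}{2}} + \frac{36839}{-13823} = \left(-14400\right) \frac{2}{383} + 36839 \left(- \frac{1}{13823}\right) = - \frac{28800}{383} - \frac{36839}{13823} = - \frac{412211737}{5294209}$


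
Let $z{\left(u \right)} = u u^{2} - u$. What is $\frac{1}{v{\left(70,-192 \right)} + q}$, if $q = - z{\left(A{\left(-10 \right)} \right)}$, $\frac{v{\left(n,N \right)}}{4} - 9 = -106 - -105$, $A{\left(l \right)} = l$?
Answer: $\frac{1}{1022} \approx 0.00097847$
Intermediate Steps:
$v{\left(n,N \right)} = 32$ ($v{\left(n,N \right)} = 36 + 4 \left(-106 - -105\right) = 36 + 4 \left(-106 + 105\right) = 36 + 4 \left(-1\right) = 36 - 4 = 32$)
$z{\left(u \right)} = u^{3} - u$
$q = 990$ ($q = - (\left(-10\right)^{3} - -10) = - (-1000 + 10) = \left(-1\right) \left(-990\right) = 990$)
$\frac{1}{v{\left(70,-192 \right)} + q} = \frac{1}{32 + 990} = \frac{1}{1022}$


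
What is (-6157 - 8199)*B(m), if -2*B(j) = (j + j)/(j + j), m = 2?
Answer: 7178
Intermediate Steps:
B(j) = -½ (B(j) = -(j + j)/(2*(j + j)) = -2*j/(2*(2*j)) = -2*j*1/(2*j)/2 = -½*1 = -½)
(-6157 - 8199)*B(m) = (-6157 - 8199)*(-½) = -14356*(-½) = 7178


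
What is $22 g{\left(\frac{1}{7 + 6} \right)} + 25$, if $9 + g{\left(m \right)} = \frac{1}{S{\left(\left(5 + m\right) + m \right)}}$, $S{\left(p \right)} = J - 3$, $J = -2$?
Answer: $- \frac{887}{5} \approx -177.4$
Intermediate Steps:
$S{\left(p \right)} = -5$ ($S{\left(p \right)} = -2 - 3 = -5$)
$g{\left(m \right)} = - \frac{46}{5}$ ($g{\left(m \right)} = -9 + \frac{1}{-5} = -9 - \frac{1}{5} = - \frac{46}{5}$)
$22 g{\left(\frac{1}{7 + 6} \right)} + 25 = 22 \left(- \frac{46}{5}\right) + 25 = - \frac{1012}{5} + 25 = - \frac{887}{5}$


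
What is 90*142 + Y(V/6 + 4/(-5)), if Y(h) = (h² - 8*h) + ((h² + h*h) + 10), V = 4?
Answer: 319778/25 ≈ 12791.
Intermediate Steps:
Y(h) = 10 - 8*h + 3*h² (Y(h) = (h² - 8*h) + ((h² + h²) + 10) = (h² - 8*h) + (2*h² + 10) = (h² - 8*h) + (10 + 2*h²) = 10 - 8*h + 3*h²)
90*142 + Y(V/6 + 4/(-5)) = 90*142 + (10 - 8*(4/6 + 4/(-5)) + 3*(4/6 + 4/(-5))²) = 12780 + (10 - 8*(4*(⅙) + 4*(-⅕)) + 3*(4*(⅙) + 4*(-⅕))²) = 12780 + (10 - 8*(⅔ - ⅘) + 3*(⅔ - ⅘)²) = 12780 + (10 - 8*(-2/15) + 3*(-2/15)²) = 12780 + (10 + 16/15 + 3*(4/225)) = 12780 + (10 + 16/15 + 4/75) = 12780 + 278/25 = 319778/25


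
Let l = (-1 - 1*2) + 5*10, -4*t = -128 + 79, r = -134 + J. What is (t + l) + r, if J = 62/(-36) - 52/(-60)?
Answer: -13609/180 ≈ -75.606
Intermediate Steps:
J = -77/90 (J = 62*(-1/36) - 52*(-1/60) = -31/18 + 13/15 = -77/90 ≈ -0.85556)
r = -12137/90 (r = -134 - 77/90 = -12137/90 ≈ -134.86)
t = 49/4 (t = -(-128 + 79)/4 = -1/4*(-49) = 49/4 ≈ 12.250)
l = 47 (l = (-1 - 2) + 50 = -3 + 50 = 47)
(t + l) + r = (49/4 + 47) - 12137/90 = 237/4 - 12137/90 = -13609/180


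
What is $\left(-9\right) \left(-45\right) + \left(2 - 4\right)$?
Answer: $403$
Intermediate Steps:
$\left(-9\right) \left(-45\right) + \left(2 - 4\right) = 405 - 2 = 403$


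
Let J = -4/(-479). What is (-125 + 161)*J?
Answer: 144/479 ≈ 0.30063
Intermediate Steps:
J = 4/479 (J = -4*(-1/479) = 4/479 ≈ 0.0083507)
(-125 + 161)*J = (-125 + 161)*(4/479) = 36*(4/479) = 144/479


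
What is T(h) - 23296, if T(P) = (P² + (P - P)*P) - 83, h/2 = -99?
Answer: 15825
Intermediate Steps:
h = -198 (h = 2*(-99) = -198)
T(P) = -83 + P² (T(P) = (P² + 0*P) - 83 = (P² + 0) - 83 = P² - 83 = -83 + P²)
T(h) - 23296 = (-83 + (-198)²) - 23296 = (-83 + 39204) - 23296 = 39121 - 23296 = 15825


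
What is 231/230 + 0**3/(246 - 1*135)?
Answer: 231/230 ≈ 1.0043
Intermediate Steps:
231/230 + 0**3/(246 - 1*135) = 231*(1/230) + 0/(246 - 135) = 231/230 + 0/111 = 231/230 + 0*(1/111) = 231/230 + 0 = 231/230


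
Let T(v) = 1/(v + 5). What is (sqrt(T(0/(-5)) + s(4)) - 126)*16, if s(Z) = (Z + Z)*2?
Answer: -2016 + 144*sqrt(5)/5 ≈ -1951.6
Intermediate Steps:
s(Z) = 4*Z (s(Z) = (2*Z)*2 = 4*Z)
T(v) = 1/(5 + v)
(sqrt(T(0/(-5)) + s(4)) - 126)*16 = (sqrt(1/(5 + 0/(-5)) + 4*4) - 126)*16 = (sqrt(1/(5 + 0*(-1/5)) + 16) - 126)*16 = (sqrt(1/(5 + 0) + 16) - 126)*16 = (sqrt(1/5 + 16) - 126)*16 = (sqrt(81/5) - 126)*16 = (9*sqrt(5)/5 - 126)*16 = (-126 + 9*sqrt(5)/5)*16 = -2016 + 144*sqrt(5)/5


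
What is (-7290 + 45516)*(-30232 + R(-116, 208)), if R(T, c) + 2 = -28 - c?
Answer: -1164746220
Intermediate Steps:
R(T, c) = -30 - c (R(T, c) = -2 + (-28 - c) = -30 - c)
(-7290 + 45516)*(-30232 + R(-116, 208)) = (-7290 + 45516)*(-30232 + (-30 - 1*208)) = 38226*(-30232 + (-30 - 208)) = 38226*(-30232 - 238) = 38226*(-30470) = -1164746220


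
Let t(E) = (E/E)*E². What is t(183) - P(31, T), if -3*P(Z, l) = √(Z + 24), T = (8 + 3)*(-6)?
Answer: 33489 + √55/3 ≈ 33492.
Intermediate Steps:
t(E) = E² (t(E) = 1*E² = E²)
T = -66 (T = 11*(-6) = -66)
P(Z, l) = -√(24 + Z)/3 (P(Z, l) = -√(Z + 24)/3 = -√(24 + Z)/3)
t(183) - P(31, T) = 183² - (-1)*√(24 + 31)/3 = 33489 - (-1)*√55/3 = 33489 + √55/3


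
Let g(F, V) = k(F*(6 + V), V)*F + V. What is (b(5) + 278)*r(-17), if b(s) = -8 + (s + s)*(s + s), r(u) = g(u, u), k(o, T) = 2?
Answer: -18870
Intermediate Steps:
g(F, V) = V + 2*F (g(F, V) = 2*F + V = V + 2*F)
r(u) = 3*u (r(u) = u + 2*u = 3*u)
b(s) = -8 + 4*s**2 (b(s) = -8 + (2*s)*(2*s) = -8 + 4*s**2)
(b(5) + 278)*r(-17) = ((-8 + 4*5**2) + 278)*(3*(-17)) = ((-8 + 4*25) + 278)*(-51) = ((-8 + 100) + 278)*(-51) = (92 + 278)*(-51) = 370*(-51) = -18870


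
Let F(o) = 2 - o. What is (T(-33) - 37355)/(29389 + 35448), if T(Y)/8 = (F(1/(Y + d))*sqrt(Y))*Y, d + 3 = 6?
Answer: -37355/64837 - 2684*I*sqrt(33)/324185 ≈ -0.57614 - 0.047561*I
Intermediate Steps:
d = 3 (d = -3 + 6 = 3)
T(Y) = 8*Y**(3/2)*(2 - 1/(3 + Y)) (T(Y) = 8*(((2 - 1/(Y + 3))*sqrt(Y))*Y) = 8*(((2 - 1/(3 + Y))*sqrt(Y))*Y) = 8*((sqrt(Y)*(2 - 1/(3 + Y)))*Y) = 8*(Y**(3/2)*(2 - 1/(3 + Y))) = 8*Y**(3/2)*(2 - 1/(3 + Y)))
(T(-33) - 37355)/(29389 + 35448) = ((-33)**(3/2)*(40 + 16*(-33))/(3 - 33) - 37355)/(29389 + 35448) = (-33*I*sqrt(33)*(40 - 528)/(-30) - 37355)/64837 = (-33*I*sqrt(33)*(-1/30)*(-488) - 37355)*(1/64837) = (-2684*I*sqrt(33)/5 - 37355)*(1/64837) = (-37355 - 2684*I*sqrt(33)/5)*(1/64837) = -37355/64837 - 2684*I*sqrt(33)/324185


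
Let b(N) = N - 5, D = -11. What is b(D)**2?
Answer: 256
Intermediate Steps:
b(N) = -5 + N
b(D)**2 = (-5 - 11)**2 = (-16)**2 = 256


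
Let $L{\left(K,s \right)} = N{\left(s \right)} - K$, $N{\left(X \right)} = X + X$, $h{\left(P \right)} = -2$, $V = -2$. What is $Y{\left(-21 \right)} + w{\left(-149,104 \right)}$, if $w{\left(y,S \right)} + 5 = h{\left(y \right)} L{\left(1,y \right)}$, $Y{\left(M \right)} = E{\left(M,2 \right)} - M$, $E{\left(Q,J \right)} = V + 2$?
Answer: $614$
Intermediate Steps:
$N{\left(X \right)} = 2 X$
$L{\left(K,s \right)} = - K + 2 s$ ($L{\left(K,s \right)} = 2 s - K = - K + 2 s$)
$E{\left(Q,J \right)} = 0$ ($E{\left(Q,J \right)} = -2 + 2 = 0$)
$Y{\left(M \right)} = - M$ ($Y{\left(M \right)} = 0 - M = - M$)
$w{\left(y,S \right)} = -3 - 4 y$ ($w{\left(y,S \right)} = -5 - 2 \left(\left(-1\right) 1 + 2 y\right) = -5 - 2 \left(-1 + 2 y\right) = -5 - \left(-2 + 4 y\right) = -3 - 4 y$)
$Y{\left(-21 \right)} + w{\left(-149,104 \right)} = \left(-1\right) \left(-21\right) - -593 = 21 + \left(-3 + 596\right) = 21 + 593 = 614$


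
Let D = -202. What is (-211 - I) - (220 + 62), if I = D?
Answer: -291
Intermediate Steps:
I = -202
(-211 - I) - (220 + 62) = (-211 - 1*(-202)) - (220 + 62) = (-211 + 202) - 1*282 = -9 - 282 = -291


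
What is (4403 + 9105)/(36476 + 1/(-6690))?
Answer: 90368520/244024439 ≈ 0.37033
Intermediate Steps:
(4403 + 9105)/(36476 + 1/(-6690)) = 13508/(36476 - 1/6690) = 13508/(244024439/6690) = 13508*(6690/244024439) = 90368520/244024439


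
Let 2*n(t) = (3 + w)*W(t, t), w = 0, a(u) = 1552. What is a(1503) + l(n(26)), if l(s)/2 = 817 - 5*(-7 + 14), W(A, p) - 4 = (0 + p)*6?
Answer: 3116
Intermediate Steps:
W(A, p) = 4 + 6*p (W(A, p) = 4 + (0 + p)*6 = 4 + p*6 = 4 + 6*p)
n(t) = 6 + 9*t (n(t) = ((3 + 0)*(4 + 6*t))/2 = (3*(4 + 6*t))/2 = (12 + 18*t)/2 = 6 + 9*t)
l(s) = 1564 (l(s) = 2*(817 - 5*(-7 + 14)) = 2*(817 - 5*7) = 2*(817 - 1*35) = 2*(817 - 35) = 2*782 = 1564)
a(1503) + l(n(26)) = 1552 + 1564 = 3116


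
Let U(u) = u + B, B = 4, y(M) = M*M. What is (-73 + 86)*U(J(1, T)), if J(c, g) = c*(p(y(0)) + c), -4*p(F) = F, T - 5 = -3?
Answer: 65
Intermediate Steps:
T = 2 (T = 5 - 3 = 2)
y(M) = M²
p(F) = -F/4
J(c, g) = c² (J(c, g) = c*(-¼*0² + c) = c*(-¼*0 + c) = c*(0 + c) = c*c = c²)
U(u) = 4 + u (U(u) = u + 4 = 4 + u)
(-73 + 86)*U(J(1, T)) = (-73 + 86)*(4 + 1²) = 13*(4 + 1) = 13*5 = 65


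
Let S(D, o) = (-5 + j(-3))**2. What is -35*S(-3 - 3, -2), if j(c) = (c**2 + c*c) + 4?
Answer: -10115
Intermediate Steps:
j(c) = 4 + 2*c**2 (j(c) = (c**2 + c**2) + 4 = 2*c**2 + 4 = 4 + 2*c**2)
S(D, o) = 289 (S(D, o) = (-5 + (4 + 2*(-3)**2))**2 = (-5 + (4 + 2*9))**2 = (-5 + (4 + 18))**2 = (-5 + 22)**2 = 17**2 = 289)
-35*S(-3 - 3, -2) = -35*289 = -10115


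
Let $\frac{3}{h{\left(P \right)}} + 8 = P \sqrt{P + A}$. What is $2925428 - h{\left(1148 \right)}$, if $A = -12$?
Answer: $\frac{547471499930077}{187142360} - \frac{861 \sqrt{71}}{93571180} \approx 2.9254 \cdot 10^{6}$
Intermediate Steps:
$h{\left(P \right)} = \frac{3}{-8 + P \sqrt{-12 + P}}$ ($h{\left(P \right)} = \frac{3}{-8 + P \sqrt{P - 12}} = \frac{3}{-8 + P \sqrt{-12 + P}}$)
$2925428 - h{\left(1148 \right)} = 2925428 - \frac{3}{-8 + 1148 \sqrt{-12 + 1148}} = 2925428 - \frac{3}{-8 + 1148 \sqrt{1136}} = 2925428 - \frac{3}{-8 + 1148 \cdot 4 \sqrt{71}} = 2925428 - \frac{3}{-8 + 4592 \sqrt{71}}$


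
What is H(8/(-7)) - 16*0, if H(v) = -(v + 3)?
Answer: -13/7 ≈ -1.8571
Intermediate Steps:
H(v) = -3 - v (H(v) = -(3 + v) = -3 - v)
H(8/(-7)) - 16*0 = (-3 - 8/(-7)) - 16*0 = (-3 - 8*(-1)/7) + 0 = (-3 - 1*(-8/7)) + 0 = (-3 + 8/7) + 0 = -13/7 + 0 = -13/7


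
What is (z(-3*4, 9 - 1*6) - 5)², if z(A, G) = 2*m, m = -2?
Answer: 81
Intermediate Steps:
z(A, G) = -4 (z(A, G) = 2*(-2) = -4)
(z(-3*4, 9 - 1*6) - 5)² = (-4 - 5)² = (-9)² = 81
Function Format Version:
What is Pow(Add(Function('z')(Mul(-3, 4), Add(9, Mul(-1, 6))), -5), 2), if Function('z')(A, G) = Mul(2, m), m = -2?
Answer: 81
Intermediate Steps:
Function('z')(A, G) = -4 (Function('z')(A, G) = Mul(2, -2) = -4)
Pow(Add(Function('z')(Mul(-3, 4), Add(9, Mul(-1, 6))), -5), 2) = Pow(Add(-4, -5), 2) = Pow(-9, 2) = 81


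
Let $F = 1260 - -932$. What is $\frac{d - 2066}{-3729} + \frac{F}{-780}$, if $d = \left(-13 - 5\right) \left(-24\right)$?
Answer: $- \frac{574954}{242385} \approx -2.3721$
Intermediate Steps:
$F = 2192$ ($F = 1260 + 932 = 2192$)
$d = 432$ ($d = \left(-18\right) \left(-24\right) = 432$)
$\frac{d - 2066}{-3729} + \frac{F}{-780} = \frac{432 - 2066}{-3729} + \frac{2192}{-780} = \left(432 - 2066\right) \left(- \frac{1}{3729}\right) + 2192 \left(- \frac{1}{780}\right) = \left(-1634\right) \left(- \frac{1}{3729}\right) - \frac{548}{195} = \frac{1634}{3729} - \frac{548}{195} = - \frac{574954}{242385}$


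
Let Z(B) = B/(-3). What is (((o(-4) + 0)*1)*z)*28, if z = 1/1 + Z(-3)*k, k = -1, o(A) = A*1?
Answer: 0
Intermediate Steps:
o(A) = A
Z(B) = -B/3 (Z(B) = B*(-1/3) = -B/3)
z = 0 (z = 1/1 - 1/3*(-3)*(-1) = 1 + 1*(-1) = 1 - 1 = 0)
(((o(-4) + 0)*1)*z)*28 = (((-4 + 0)*1)*0)*28 = (-4*1*0)*28 = -4*0*28 = 0*28 = 0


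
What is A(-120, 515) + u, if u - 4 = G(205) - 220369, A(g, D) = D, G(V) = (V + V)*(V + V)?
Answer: -51750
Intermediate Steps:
G(V) = 4*V**2 (G(V) = (2*V)*(2*V) = 4*V**2)
u = -52265 (u = 4 + (4*205**2 - 220369) = 4 + (4*42025 - 220369) = 4 + (168100 - 220369) = 4 - 52269 = -52265)
A(-120, 515) + u = 515 - 52265 = -51750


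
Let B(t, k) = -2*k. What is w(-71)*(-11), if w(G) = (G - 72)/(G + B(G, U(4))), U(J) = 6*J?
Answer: -1573/119 ≈ -13.218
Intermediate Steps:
w(G) = (-72 + G)/(-48 + G) (w(G) = (G - 72)/(G - 12*4) = (-72 + G)/(G - 2*24) = (-72 + G)/(G - 48) = (-72 + G)/(-48 + G))
w(-71)*(-11) = ((-72 - 71)/(-48 - 71))*(-11) = (-143/(-119))*(-11) = -1/119*(-143)*(-11) = (143/119)*(-11) = -1573/119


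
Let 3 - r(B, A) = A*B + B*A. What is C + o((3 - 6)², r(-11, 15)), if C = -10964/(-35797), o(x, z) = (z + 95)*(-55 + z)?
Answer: 4259281212/35797 ≈ 1.1898e+5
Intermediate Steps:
r(B, A) = 3 - 2*A*B (r(B, A) = 3 - (A*B + B*A) = 3 - (A*B + A*B) = 3 - 2*A*B)
o(x, z) = (-55 + z)*(95 + z) (o(x, z) = (95 + z)*(-55 + z) = (-55 + z)*(95 + z))
C = 10964/35797 (C = -10964*(-1/35797) = 10964/35797 ≈ 0.30628)
C + o((3 - 6)², r(-11, 15)) = 10964/35797 + (-5225 + (3 - 2*15*(-11))² + 40*(3 - 2*15*(-11))) = 10964/35797 + (-5225 + (3 + 330)² + 40*(3 + 330)) = 10964/35797 + (-5225 + 333² + 40*333) = 10964/35797 + (-5225 + 110889 + 13320) = 10964/35797 + 118984 = 4259281212/35797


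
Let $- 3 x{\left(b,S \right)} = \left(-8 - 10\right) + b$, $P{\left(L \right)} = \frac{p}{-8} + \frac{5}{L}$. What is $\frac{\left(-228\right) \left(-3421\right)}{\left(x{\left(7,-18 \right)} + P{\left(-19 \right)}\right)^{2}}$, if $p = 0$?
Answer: $\frac{633545253}{9409} \approx 67334.0$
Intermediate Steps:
$P{\left(L \right)} = \frac{5}{L}$ ($P{\left(L \right)} = \frac{0}{-8} + \frac{5}{L} = 0 \left(- \frac{1}{8}\right) + \frac{5}{L} = 0 + \frac{5}{L} = \frac{5}{L}$)
$x{\left(b,S \right)} = 6 - \frac{b}{3}$ ($x{\left(b,S \right)} = - \frac{\left(-8 - 10\right) + b}{3} = - \frac{-18 + b}{3} = 6 - \frac{b}{3}$)
$\frac{\left(-228\right) \left(-3421\right)}{\left(x{\left(7,-18 \right)} + P{\left(-19 \right)}\right)^{2}} = \frac{\left(-228\right) \left(-3421\right)}{\left(\left(6 - \frac{7}{3}\right) + \frac{5}{-19}\right)^{2}} = \frac{779988}{\left(\left(6 - \frac{7}{3}\right) + 5 \left(- \frac{1}{19}\right)\right)^{2}} = \frac{779988}{\left(\frac{11}{3} - \frac{5}{19}\right)^{2}} = \frac{779988}{\left(\frac{194}{57}\right)^{2}} = \frac{779988}{\frac{37636}{3249}} = 779988 \cdot \frac{3249}{37636} = \frac{633545253}{9409}$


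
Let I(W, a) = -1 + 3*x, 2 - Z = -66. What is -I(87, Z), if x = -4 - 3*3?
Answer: 40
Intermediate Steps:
Z = 68 (Z = 2 - 1*(-66) = 2 + 66 = 68)
x = -13 (x = -4 - 9 = -13)
I(W, a) = -40 (I(W, a) = -1 + 3*(-13) = -1 - 39 = -40)
-I(87, Z) = -1*(-40) = 40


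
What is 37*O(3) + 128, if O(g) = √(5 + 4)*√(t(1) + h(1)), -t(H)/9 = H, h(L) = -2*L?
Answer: 128 + 111*I*√11 ≈ 128.0 + 368.15*I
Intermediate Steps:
t(H) = -9*H
O(g) = 3*I*√11 (O(g) = √(5 + 4)*√(-9*1 - 2*1) = √9*√(-9 - 2) = 3*√(-11) = 3*(I*√11) = 3*I*√11)
37*O(3) + 128 = 37*(3*I*√11) + 128 = 111*I*√11 + 128 = 128 + 111*I*√11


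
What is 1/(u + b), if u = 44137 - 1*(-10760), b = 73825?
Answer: 1/128722 ≈ 7.7687e-6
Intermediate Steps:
u = 54897 (u = 44137 + 10760 = 54897)
1/(u + b) = 1/(54897 + 73825) = 1/128722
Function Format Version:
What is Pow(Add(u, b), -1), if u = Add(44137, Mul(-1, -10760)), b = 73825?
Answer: Rational(1, 128722) ≈ 7.7687e-6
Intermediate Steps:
u = 54897 (u = Add(44137, 10760) = 54897)
Pow(Add(u, b), -1) = Pow(Add(54897, 73825), -1) = Pow(128722, -1) = Rational(1, 128722)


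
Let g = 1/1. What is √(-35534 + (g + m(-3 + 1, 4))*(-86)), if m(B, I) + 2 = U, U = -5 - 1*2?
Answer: I*√34846 ≈ 186.67*I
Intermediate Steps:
g = 1
U = -7 (U = -5 - 2 = -7)
m(B, I) = -9 (m(B, I) = -2 - 7 = -9)
√(-35534 + (g + m(-3 + 1, 4))*(-86)) = √(-35534 + (1 - 9)*(-86)) = √(-35534 - 8*(-86)) = √(-35534 + 688) = √(-34846) = I*√34846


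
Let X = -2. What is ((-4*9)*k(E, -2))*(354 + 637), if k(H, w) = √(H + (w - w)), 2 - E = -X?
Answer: 0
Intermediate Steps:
E = 0 (E = 2 - (-1)*(-2) = 2 - 1*2 = 2 - 2 = 0)
k(H, w) = √H (k(H, w) = √(H + 0) = √H)
((-4*9)*k(E, -2))*(354 + 637) = ((-4*9)*√0)*(354 + 637) = -36*0*991 = 0*991 = 0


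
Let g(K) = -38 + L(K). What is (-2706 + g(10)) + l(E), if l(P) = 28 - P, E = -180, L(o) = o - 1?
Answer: -2527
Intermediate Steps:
L(o) = -1 + o
g(K) = -39 + K (g(K) = -38 + (-1 + K) = -39 + K)
(-2706 + g(10)) + l(E) = (-2706 + (-39 + 10)) + (28 - 1*(-180)) = (-2706 - 29) + (28 + 180) = -2735 + 208 = -2527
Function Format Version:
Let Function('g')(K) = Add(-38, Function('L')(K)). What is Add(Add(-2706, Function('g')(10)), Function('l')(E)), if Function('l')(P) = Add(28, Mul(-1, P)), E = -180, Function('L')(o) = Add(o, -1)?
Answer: -2527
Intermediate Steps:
Function('L')(o) = Add(-1, o)
Function('g')(K) = Add(-39, K) (Function('g')(K) = Add(-38, Add(-1, K)) = Add(-39, K))
Add(Add(-2706, Function('g')(10)), Function('l')(E)) = Add(Add(-2706, Add(-39, 10)), Add(28, Mul(-1, -180))) = Add(Add(-2706, -29), Add(28, 180)) = Add(-2735, 208) = -2527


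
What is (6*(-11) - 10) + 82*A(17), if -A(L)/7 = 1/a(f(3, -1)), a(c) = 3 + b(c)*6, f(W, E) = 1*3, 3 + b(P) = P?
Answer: -802/3 ≈ -267.33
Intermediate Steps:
b(P) = -3 + P
f(W, E) = 3
a(c) = -15 + 6*c (a(c) = 3 + (-3 + c)*6 = 3 + (-18 + 6*c) = -15 + 6*c)
A(L) = -7/3 (A(L) = -7/(-15 + 6*3) = -7/(-15 + 18) = -7/3)
(6*(-11) - 10) + 82*A(17) = (6*(-11) - 10) + 82*(-7/3) = (-66 - 10) - 574/3 = -76 - 574/3 = -802/3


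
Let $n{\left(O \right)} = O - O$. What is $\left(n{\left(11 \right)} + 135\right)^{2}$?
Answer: $18225$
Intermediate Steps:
$n{\left(O \right)} = 0$
$\left(n{\left(11 \right)} + 135\right)^{2} = \left(0 + 135\right)^{2} = 135^{2} = 18225$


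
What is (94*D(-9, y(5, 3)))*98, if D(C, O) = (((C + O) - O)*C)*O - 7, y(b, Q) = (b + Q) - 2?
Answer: 4412548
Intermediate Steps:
y(b, Q) = -2 + Q + b (y(b, Q) = (Q + b) - 2 = -2 + Q + b)
D(C, O) = -7 + O*C² (D(C, O) = (C*C)*O - 7 = C²*O - 7 = O*C² - 7 = -7 + O*C²)
(94*D(-9, y(5, 3)))*98 = (94*(-7 + (-2 + 3 + 5)*(-9)²))*98 = (94*(-7 + 6*81))*98 = (94*(-7 + 486))*98 = (94*479)*98 = 45026*98 = 4412548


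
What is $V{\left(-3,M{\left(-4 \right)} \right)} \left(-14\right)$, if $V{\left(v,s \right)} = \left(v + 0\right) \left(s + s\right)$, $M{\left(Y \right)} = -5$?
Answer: $-420$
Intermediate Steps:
$V{\left(v,s \right)} = 2 s v$ ($V{\left(v,s \right)} = v 2 s = 2 s v$)
$V{\left(-3,M{\left(-4 \right)} \right)} \left(-14\right) = 2 \left(-5\right) \left(-3\right) \left(-14\right) = 30 \left(-14\right) = -420$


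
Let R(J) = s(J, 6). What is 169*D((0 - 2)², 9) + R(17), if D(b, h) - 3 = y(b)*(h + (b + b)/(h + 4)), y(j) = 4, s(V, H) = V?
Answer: 7024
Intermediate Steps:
R(J) = J
D(b, h) = 3 + 4*h + 8*b/(4 + h) (D(b, h) = 3 + 4*(h + (b + b)/(h + 4)) = 3 + 4*(h + (2*b)/(4 + h)) = 3 + 4*(h + 2*b/(4 + h)) = 3 + (4*h + 8*b/(4 + h)) = 3 + 4*h + 8*b/(4 + h))
169*D((0 - 2)², 9) + R(17) = 169*((12 + 4*9² + 8*(0 - 2)² + 19*9)/(4 + 9)) + 17 = 169*((12 + 4*81 + 8*(-2)² + 171)/13) + 17 = 169*((12 + 324 + 8*4 + 171)/13) + 17 = 169*((12 + 324 + 32 + 171)/13) + 17 = 169*((1/13)*539) + 17 = 169*(539/13) + 17 = 7007 + 17 = 7024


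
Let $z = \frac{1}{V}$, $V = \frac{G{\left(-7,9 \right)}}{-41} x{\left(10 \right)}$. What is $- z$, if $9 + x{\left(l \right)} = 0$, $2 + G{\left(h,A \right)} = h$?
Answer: $\frac{41}{81} \approx 0.50617$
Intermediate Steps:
$G{\left(h,A \right)} = -2 + h$
$x{\left(l \right)} = -9$ ($x{\left(l \right)} = -9 + 0 = -9$)
$V = - \frac{81}{41}$ ($V = \frac{-2 - 7}{-41} \left(-9\right) = \left(- \frac{1}{41}\right) \left(-9\right) \left(-9\right) = \frac{9}{41} \left(-9\right) = - \frac{81}{41} \approx -1.9756$)
$z = - \frac{41}{81}$ ($z = \frac{1}{- \frac{81}{41}} = - \frac{41}{81} \approx -0.50617$)
$- z = \left(-1\right) \left(- \frac{41}{81}\right) = \frac{41}{81}$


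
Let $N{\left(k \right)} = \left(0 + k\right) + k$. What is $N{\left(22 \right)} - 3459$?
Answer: $-3415$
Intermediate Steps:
$N{\left(k \right)} = 2 k$ ($N{\left(k \right)} = k + k = 2 k$)
$N{\left(22 \right)} - 3459 = 2 \cdot 22 - 3459 = 44 - 3459 = -3415$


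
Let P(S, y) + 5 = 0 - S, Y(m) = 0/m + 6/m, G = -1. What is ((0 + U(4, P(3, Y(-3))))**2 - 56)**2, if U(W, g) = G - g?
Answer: 49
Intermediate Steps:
Y(m) = 6/m (Y(m) = 0 + 6/m = 6/m)
P(S, y) = -5 - S (P(S, y) = -5 + (0 - S) = -5 - S)
U(W, g) = -1 - g
((0 + U(4, P(3, Y(-3))))**2 - 56)**2 = ((0 + (-1 - (-5 - 1*3)))**2 - 56)**2 = ((0 + (-1 - (-5 - 3)))**2 - 56)**2 = ((0 + (-1 - 1*(-8)))**2 - 56)**2 = ((0 + (-1 + 8))**2 - 56)**2 = ((0 + 7)**2 - 56)**2 = (7**2 - 56)**2 = (49 - 56)**2 = (-7)**2 = 49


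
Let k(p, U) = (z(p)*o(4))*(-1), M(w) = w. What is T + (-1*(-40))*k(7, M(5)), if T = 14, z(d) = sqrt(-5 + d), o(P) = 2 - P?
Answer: 14 + 80*sqrt(2) ≈ 127.14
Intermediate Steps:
k(p, U) = 2*sqrt(-5 + p) (k(p, U) = (sqrt(-5 + p)*(2 - 1*4))*(-1) = (sqrt(-5 + p)*(2 - 4))*(-1) = (sqrt(-5 + p)*(-2))*(-1) = -2*sqrt(-5 + p)*(-1) = 2*sqrt(-5 + p))
T + (-1*(-40))*k(7, M(5)) = 14 + (-1*(-40))*(2*sqrt(-5 + 7)) = 14 + 40*(2*sqrt(2)) = 14 + 80*sqrt(2)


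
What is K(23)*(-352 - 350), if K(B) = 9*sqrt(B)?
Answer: -6318*sqrt(23) ≈ -30300.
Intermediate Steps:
K(23)*(-352 - 350) = (9*sqrt(23))*(-352 - 350) = (9*sqrt(23))*(-702) = -6318*sqrt(23)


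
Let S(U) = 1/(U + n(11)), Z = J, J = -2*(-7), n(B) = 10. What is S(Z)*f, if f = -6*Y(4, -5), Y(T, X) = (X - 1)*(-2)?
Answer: -3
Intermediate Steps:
Y(T, X) = 2 - 2*X (Y(T, X) = (-1 + X)*(-2) = 2 - 2*X)
J = 14
Z = 14
S(U) = 1/(10 + U) (S(U) = 1/(U + 10) = 1/(10 + U))
f = -72 (f = -6*(2 - 2*(-5)) = -6*(2 + 10) = -6*12 = -72)
S(Z)*f = -72/(10 + 14) = -72/24 = (1/24)*(-72) = -3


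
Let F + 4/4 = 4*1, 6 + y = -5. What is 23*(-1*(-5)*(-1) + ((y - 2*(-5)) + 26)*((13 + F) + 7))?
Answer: 13110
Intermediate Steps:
y = -11 (y = -6 - 5 = -11)
F = 3 (F = -1 + 4*1 = -1 + 4 = 3)
23*(-1*(-5)*(-1) + ((y - 2*(-5)) + 26)*((13 + F) + 7)) = 23*(-1*(-5)*(-1) + ((-11 - 2*(-5)) + 26)*((13 + 3) + 7)) = 23*(5*(-1) + ((-11 + 10) + 26)*(16 + 7)) = 23*(-5 + (-1 + 26)*23) = 23*(-5 + 25*23) = 23*(-5 + 575) = 23*570 = 13110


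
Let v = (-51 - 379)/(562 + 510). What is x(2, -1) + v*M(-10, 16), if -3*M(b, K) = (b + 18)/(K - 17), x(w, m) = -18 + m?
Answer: -4034/201 ≈ -20.070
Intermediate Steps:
v = -215/536 (v = -430/1072 = -430*1/1072 = -215/536 ≈ -0.40112)
M(b, K) = -(18 + b)/(3*(-17 + K)) (M(b, K) = -(b + 18)/(3*(K - 17)) = -(18 + b)/(3*(-17 + K)))
x(2, -1) + v*M(-10, 16) = (-18 - 1) - 215*(-18 - 1*(-10))/(1608*(-17 + 16)) = -19 - 215*(-18 + 10)/(1608*(-1)) = -19 - 215*(-1)*(-8)/1608 = -19 - 215/536*8/3 = -19 - 215/201 = -4034/201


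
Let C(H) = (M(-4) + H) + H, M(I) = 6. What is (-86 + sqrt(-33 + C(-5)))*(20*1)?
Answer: -1720 + 20*I*sqrt(37) ≈ -1720.0 + 121.66*I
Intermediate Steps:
C(H) = 6 + 2*H (C(H) = (6 + H) + H = 6 + 2*H)
(-86 + sqrt(-33 + C(-5)))*(20*1) = (-86 + sqrt(-33 + (6 + 2*(-5))))*(20*1) = (-86 + sqrt(-33 + (6 - 10)))*20 = (-86 + sqrt(-33 - 4))*20 = (-86 + sqrt(-37))*20 = (-86 + I*sqrt(37))*20 = -1720 + 20*I*sqrt(37)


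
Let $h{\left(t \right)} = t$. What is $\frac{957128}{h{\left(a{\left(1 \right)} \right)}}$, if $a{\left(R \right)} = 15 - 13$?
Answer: $478564$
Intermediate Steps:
$a{\left(R \right)} = 2$ ($a{\left(R \right)} = 15 - 13 = 2$)
$\frac{957128}{h{\left(a{\left(1 \right)} \right)}} = \frac{957128}{2} = 957128 \cdot \frac{1}{2} = 478564$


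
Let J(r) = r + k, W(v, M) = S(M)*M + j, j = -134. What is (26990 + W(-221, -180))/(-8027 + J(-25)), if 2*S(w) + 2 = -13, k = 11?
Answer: -28206/8041 ≈ -3.5078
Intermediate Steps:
S(w) = -15/2 (S(w) = -1 + (1/2)*(-13) = -1 - 13/2 = -15/2)
W(v, M) = -134 - 15*M/2 (W(v, M) = -15*M/2 - 134 = -134 - 15*M/2)
J(r) = 11 + r (J(r) = r + 11 = 11 + r)
(26990 + W(-221, -180))/(-8027 + J(-25)) = (26990 + (-134 - 15/2*(-180)))/(-8027 + (11 - 25)) = (26990 + (-134 + 1350))/(-8027 - 14) = (26990 + 1216)/(-8041) = 28206*(-1/8041) = -28206/8041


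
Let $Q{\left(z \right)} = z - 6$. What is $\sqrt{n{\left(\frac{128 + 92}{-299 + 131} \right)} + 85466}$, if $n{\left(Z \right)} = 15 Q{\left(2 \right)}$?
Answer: $\sqrt{85406} \approx 292.24$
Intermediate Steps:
$Q{\left(z \right)} = -6 + z$ ($Q{\left(z \right)} = z - 6 = -6 + z$)
$n{\left(Z \right)} = -60$ ($n{\left(Z \right)} = 15 \left(-6 + 2\right) = 15 \left(-4\right) = -60$)
$\sqrt{n{\left(\frac{128 + 92}{-299 + 131} \right)} + 85466} = \sqrt{-60 + 85466} = \sqrt{85406}$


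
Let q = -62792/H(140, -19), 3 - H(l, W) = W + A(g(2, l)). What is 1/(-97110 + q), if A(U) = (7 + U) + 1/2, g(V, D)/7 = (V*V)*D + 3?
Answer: -7853/762479246 ≈ -1.0299e-5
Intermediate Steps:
g(V, D) = 21 + 7*D*V² (g(V, D) = 7*((V*V)*D + 3) = 7*(V²*D + 3) = 7*(D*V² + 3) = 7*(3 + D*V²) = 21 + 7*D*V²)
A(U) = 15/2 + U (A(U) = (7 + U) + ½ = 15/2 + U)
H(l, W) = -51/2 - W - 28*l (H(l, W) = 3 - (W + (15/2 + (21 + 7*l*2²))) = 3 - (W + (15/2 + (21 + 7*l*4))) = 3 - (W + (15/2 + (21 + 28*l))) = 3 - (W + (57/2 + 28*l)) = 3 - (57/2 + W + 28*l) = 3 + (-57/2 - W - 28*l) = -51/2 - W - 28*l)
q = 125584/7853 (q = -62792/(-51/2 - 1*(-19) - 28*140) = -62792/(-51/2 + 19 - 3920) = -62792/(-7853/2) = -62792*(-2/7853) = 125584/7853 ≈ 15.992)
1/(-97110 + q) = 1/(-97110 + 125584/7853) = 1/(-762479246/7853) = -7853/762479246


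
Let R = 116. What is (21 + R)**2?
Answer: 18769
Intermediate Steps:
(21 + R)**2 = (21 + 116)**2 = 137**2 = 18769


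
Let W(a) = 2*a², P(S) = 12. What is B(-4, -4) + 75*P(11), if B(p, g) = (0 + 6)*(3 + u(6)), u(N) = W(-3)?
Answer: 1026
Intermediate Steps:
u(N) = 18 (u(N) = 2*(-3)² = 2*9 = 18)
B(p, g) = 126 (B(p, g) = (0 + 6)*(3 + 18) = 6*21 = 126)
B(-4, -4) + 75*P(11) = 126 + 75*12 = 126 + 900 = 1026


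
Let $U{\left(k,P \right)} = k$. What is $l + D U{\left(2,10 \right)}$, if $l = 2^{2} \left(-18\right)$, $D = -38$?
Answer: $-148$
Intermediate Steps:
$l = -72$ ($l = 4 \left(-18\right) = -72$)
$l + D U{\left(2,10 \right)} = -72 - 76 = -148$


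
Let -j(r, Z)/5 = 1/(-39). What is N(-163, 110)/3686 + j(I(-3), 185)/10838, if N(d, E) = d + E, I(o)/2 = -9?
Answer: -5595929/389501463 ≈ -0.014367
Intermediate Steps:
I(o) = -18 (I(o) = 2*(-9) = -18)
j(r, Z) = 5/39 (j(r, Z) = -5/(-39) = -5*(-1/39) = 5/39)
N(d, E) = E + d
N(-163, 110)/3686 + j(I(-3), 185)/10838 = (110 - 163)/3686 + (5/39)/10838 = -53*1/3686 + (5/39)*(1/10838) = -53/3686 + 5/422682 = -5595929/389501463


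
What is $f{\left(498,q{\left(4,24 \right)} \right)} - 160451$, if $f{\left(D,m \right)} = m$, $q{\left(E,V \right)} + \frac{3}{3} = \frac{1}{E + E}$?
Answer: $- \frac{1283615}{8} \approx -1.6045 \cdot 10^{5}$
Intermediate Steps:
$q{\left(E,V \right)} = -1 + \frac{1}{2 E}$ ($q{\left(E,V \right)} = -1 + \frac{1}{E + E} = -1 + \frac{1}{2 E}$)
$f{\left(498,q{\left(4,24 \right)} \right)} - 160451 = \frac{\frac{1}{2} - 4}{4} - 160451 = \frac{1}{4} \left(- \frac{7}{2}\right) - 160451 = - \frac{7}{8} - 160451 = - \frac{1283615}{8}$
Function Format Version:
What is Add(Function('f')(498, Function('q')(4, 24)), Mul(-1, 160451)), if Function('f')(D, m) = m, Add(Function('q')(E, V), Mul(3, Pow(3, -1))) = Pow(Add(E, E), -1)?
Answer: Rational(-1283615, 8) ≈ -1.6045e+5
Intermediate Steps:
Function('q')(E, V) = Add(-1, Mul(Rational(1, 2), Pow(E, -1))) (Function('q')(E, V) = Add(-1, Pow(Add(E, E), -1)) = Add(-1, Pow(Mul(2, E), -1)) = Add(-1, Mul(Rational(1, 2), Pow(E, -1))))
Add(Function('f')(498, Function('q')(4, 24)), Mul(-1, 160451)) = Add(Mul(Pow(4, -1), Add(Rational(1, 2), Mul(-1, 4))), Mul(-1, 160451)) = Add(Mul(Rational(1, 4), Add(Rational(1, 2), -4)), -160451) = Add(Mul(Rational(1, 4), Rational(-7, 2)), -160451) = Add(Rational(-7, 8), -160451) = Rational(-1283615, 8)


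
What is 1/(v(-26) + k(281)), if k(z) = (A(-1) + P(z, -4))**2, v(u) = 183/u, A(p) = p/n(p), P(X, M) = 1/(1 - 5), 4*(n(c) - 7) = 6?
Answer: -60112/414971 ≈ -0.14486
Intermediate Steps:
n(c) = 17/2 (n(c) = 7 + (1/4)*6 = 7 + 3/2 = 17/2)
P(X, M) = -1/4 (P(X, M) = 1/(-4) = -1/4)
A(p) = 2*p/17 (A(p) = p/(17/2) = p*(2/17) = 2*p/17)
k(z) = 625/4624 (k(z) = ((2/17)*(-1) - 1/4)**2 = (-2/17 - 1/4)**2 = (-25/68)**2 = 625/4624)
1/(v(-26) + k(281)) = 1/(183/(-26) + 625/4624) = 1/(183*(-1/26) + 625/4624) = 1/(-183/26 + 625/4624) = 1/(-414971/60112) = -60112/414971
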